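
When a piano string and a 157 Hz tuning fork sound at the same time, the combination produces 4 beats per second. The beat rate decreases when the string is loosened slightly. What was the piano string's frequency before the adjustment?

161 Hz

|f − 157| = 4, so the piano string was at either 153 Hz or 161 Hz.
Reducing tension lowers a string's frequency; the adjustment lowers the piano string's frequency.
The beat rate fell, so the adjustment moved the piano string toward 157 Hz — it must have started above the reference.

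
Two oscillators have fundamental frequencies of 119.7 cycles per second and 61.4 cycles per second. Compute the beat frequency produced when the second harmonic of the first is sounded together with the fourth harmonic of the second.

Second harmonic of the first: 2·119.7 = 239.4 Hz.
Fourth harmonic of the second: 4·61.4 = 245.6 Hz.
f_beat = |239.4 − 245.6| = 6.2 Hz.

6.2 Hz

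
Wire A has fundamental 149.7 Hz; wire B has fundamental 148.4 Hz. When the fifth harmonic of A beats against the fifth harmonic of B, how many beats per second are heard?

Fifth harmonic of the first: 5·149.7 = 748.5 Hz.
Fifth harmonic of the second: 5·148.4 = 742.0 Hz.
f_beat = |748.5 − 742.0| = 6.5 Hz.

6.5 Hz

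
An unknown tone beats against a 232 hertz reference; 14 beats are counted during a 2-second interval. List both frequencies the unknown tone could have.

225 Hz or 239 Hz

Beat frequency = 14/2 = 7 Hz.
|f − 232| = 7, so f = 232 ± 7.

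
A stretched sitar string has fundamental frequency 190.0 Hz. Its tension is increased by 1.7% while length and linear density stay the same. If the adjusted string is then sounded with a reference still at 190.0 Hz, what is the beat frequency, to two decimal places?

For a string, f ∝ √T, so the new frequency is 190.0·√1.017 = 191.6082 Hz.
f_beat = |191.6082 − 190.0| = 1.61 Hz.

1.61 Hz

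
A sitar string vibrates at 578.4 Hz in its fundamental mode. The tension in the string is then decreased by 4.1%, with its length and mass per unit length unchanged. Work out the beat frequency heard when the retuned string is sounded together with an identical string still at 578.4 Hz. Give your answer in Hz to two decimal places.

11.98 Hz

For a string, f ∝ √T, so the new frequency is 578.4·√0.959 = 566.4187 Hz.
f_beat = |566.4187 − 578.4| = 11.98 Hz.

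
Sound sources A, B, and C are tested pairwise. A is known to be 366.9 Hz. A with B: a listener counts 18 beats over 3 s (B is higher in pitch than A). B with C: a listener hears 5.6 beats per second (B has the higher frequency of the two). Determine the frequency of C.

367.3 Hz

A–B: Beat frequency = 18/3 = 6 Hz.
B is above A, so f_B = 366.9 + 6 = 372.9 Hz.
C is below B, so f_C = 372.9 − 5.6 = 367.3 Hz.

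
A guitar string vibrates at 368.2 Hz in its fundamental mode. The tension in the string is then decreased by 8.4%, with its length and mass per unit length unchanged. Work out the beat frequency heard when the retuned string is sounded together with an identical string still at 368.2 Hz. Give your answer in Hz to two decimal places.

For a string, f ∝ √T, so the new frequency is 368.2·√0.916 = 352.3964 Hz.
f_beat = |352.3964 − 368.2| = 15.80 Hz.

15.80 Hz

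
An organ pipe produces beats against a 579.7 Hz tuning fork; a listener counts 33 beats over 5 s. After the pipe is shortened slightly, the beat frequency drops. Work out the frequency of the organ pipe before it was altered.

Beat frequency = 33/5 = 6.6 Hz.
|f − 579.7| = 6.6, so the organ pipe was at either 573.1 Hz or 586.3 Hz.
A shorter pipe has a higher fundamental; the adjustment raises the organ pipe's frequency.
The beat rate fell, so the adjustment moved the organ pipe toward 579.7 Hz — it must have started below the reference.

573.1 Hz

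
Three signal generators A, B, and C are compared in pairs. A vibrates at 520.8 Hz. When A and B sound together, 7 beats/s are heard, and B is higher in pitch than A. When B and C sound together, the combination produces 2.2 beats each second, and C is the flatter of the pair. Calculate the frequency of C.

525.6 Hz

B is above A, so f_B = 520.8 + 7 = 527.8 Hz.
C is below B, so f_C = 527.8 − 2.2 = 525.6 Hz.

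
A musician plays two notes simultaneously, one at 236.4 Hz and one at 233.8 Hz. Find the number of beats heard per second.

Beats arise from superposition of two nearby frequencies; the beat rate is |f₁ − f₂|.
|236.4 − 233.8| = 2.6 Hz.

2.6 Hz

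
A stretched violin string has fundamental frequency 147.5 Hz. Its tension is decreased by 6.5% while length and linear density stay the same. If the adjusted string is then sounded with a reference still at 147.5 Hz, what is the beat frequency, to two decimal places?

4.87 Hz

For a string, f ∝ √T, so the new frequency is 147.5·√0.935 = 142.6257 Hz.
f_beat = |142.6257 − 147.5| = 4.87 Hz.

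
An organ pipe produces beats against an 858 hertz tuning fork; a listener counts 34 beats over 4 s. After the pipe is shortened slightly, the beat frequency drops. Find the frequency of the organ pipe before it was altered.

Beat frequency = 34/4 = 8.5 Hz.
|f − 858| = 8.5, so the organ pipe was at either 849.5 Hz or 866.5 Hz.
A shorter pipe has a higher fundamental; the adjustment raises the organ pipe's frequency.
The beat rate fell, so the adjustment moved the organ pipe toward 858 Hz — it must have started below the reference.

849.5 Hz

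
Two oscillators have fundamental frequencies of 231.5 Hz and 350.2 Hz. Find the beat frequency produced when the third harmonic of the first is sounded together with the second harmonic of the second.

5.9 Hz

Third harmonic of the first: 3·231.5 = 694.5 Hz.
Second harmonic of the second: 2·350.2 = 700.4 Hz.
f_beat = |694.5 − 700.4| = 5.9 Hz.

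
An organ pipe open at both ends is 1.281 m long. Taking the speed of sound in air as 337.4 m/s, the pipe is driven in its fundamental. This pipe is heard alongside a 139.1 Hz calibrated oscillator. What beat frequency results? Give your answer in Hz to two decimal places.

Open pipe: f_n = n·v/(2L) = 1·337.4/(2·1.281) = 131.6940 Hz.
f_beat = |131.6940 − 139.1| = 7.41 Hz.

7.41 Hz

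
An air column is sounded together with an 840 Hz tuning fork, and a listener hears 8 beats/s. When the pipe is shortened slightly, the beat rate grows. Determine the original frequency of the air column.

|f − 840| = 8, so the air column was at either 832 Hz or 848 Hz.
A shorter pipe has a higher fundamental; the adjustment raises the air column's frequency.
The beat rate rose, so the adjustment moved the air column further from 840 Hz — it was already above the reference.

848 Hz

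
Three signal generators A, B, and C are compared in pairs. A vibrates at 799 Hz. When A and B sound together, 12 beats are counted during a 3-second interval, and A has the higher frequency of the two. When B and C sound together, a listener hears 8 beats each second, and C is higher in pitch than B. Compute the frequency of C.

A–B: Beat frequency = 12/3 = 4 Hz.
B is below A, so f_B = 799 − 4 = 795 Hz.
C is above B, so f_C = 795 + 8 = 803 Hz.

803 Hz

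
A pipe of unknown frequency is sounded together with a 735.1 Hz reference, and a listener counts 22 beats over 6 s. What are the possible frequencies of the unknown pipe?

731.4333 Hz or 738.7667 Hz

Beat frequency = 22/6 = 3.6667 Hz.
|f − 735.1| = 3.6667, so f = 735.1 ± 3.6667.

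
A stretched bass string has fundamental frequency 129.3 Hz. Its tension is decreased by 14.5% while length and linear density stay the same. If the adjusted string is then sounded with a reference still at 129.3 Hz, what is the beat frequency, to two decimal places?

For a string, f ∝ √T, so the new frequency is 129.3·√0.855 = 119.5588 Hz.
f_beat = |119.5588 − 129.3| = 9.74 Hz.

9.74 Hz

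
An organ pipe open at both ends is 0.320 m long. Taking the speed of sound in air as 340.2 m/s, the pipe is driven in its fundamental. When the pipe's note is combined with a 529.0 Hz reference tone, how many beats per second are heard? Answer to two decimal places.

Open pipe: f_n = n·v/(2L) = 1·340.2/(2·0.320) = 531.5625 Hz.
f_beat = |531.5625 − 529.0| = 2.56 Hz.

2.56 Hz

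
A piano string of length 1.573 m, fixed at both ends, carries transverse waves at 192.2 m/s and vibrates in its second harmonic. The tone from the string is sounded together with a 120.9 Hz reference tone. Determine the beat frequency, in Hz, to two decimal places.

For a string fixed at both ends, f_n = n·v/(2L) = 2·192.2/(2·1.573) = 122.1869 Hz.
f_beat = |122.1869 − 120.9| = 1.29 Hz.

1.29 Hz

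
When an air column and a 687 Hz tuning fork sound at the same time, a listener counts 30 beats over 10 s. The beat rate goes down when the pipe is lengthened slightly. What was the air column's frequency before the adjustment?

690 Hz

Beat frequency = 30/10 = 3 Hz.
|f − 687| = 3, so the air column was at either 684 Hz or 690 Hz.
A longer pipe has a lower fundamental; the adjustment lowers the air column's frequency.
The beat rate fell, so the adjustment moved the air column toward 687 Hz — it must have started above the reference.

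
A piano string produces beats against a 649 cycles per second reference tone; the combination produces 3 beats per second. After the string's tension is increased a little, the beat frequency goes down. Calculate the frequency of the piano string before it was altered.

646 Hz

|f − 649| = 3, so the piano string was at either 646 Hz or 652 Hz.
Higher tension means higher frequency; the adjustment raises the piano string's frequency.
The beat rate fell, so the adjustment moved the piano string toward 649 Hz — it must have started below the reference.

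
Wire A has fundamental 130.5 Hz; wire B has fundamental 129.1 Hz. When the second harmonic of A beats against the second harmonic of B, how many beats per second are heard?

Second harmonic of the first: 2·130.5 = 261.0 Hz.
Second harmonic of the second: 2·129.1 = 258.2 Hz.
f_beat = |261.0 − 258.2| = 2.8 Hz.

2.8 Hz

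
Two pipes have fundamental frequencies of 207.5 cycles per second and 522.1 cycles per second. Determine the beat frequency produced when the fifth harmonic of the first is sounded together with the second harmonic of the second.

Fifth harmonic of the first: 5·207.5 = 1037.5 Hz.
Second harmonic of the second: 2·522.1 = 1044.2 Hz.
f_beat = |1037.5 − 1044.2| = 6.7 Hz.

6.7 Hz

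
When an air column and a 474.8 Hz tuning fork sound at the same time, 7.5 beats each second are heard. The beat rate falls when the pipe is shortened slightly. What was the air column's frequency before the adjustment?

|f − 474.8| = 7.5, so the air column was at either 467.3 Hz or 482.3 Hz.
A shorter pipe has a higher fundamental; the adjustment raises the air column's frequency.
The beat rate fell, so the adjustment moved the air column toward 474.8 Hz — it must have started below the reference.

467.3 Hz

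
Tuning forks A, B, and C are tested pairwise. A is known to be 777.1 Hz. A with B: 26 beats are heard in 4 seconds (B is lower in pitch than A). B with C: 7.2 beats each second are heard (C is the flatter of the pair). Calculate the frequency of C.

A–B: Beat frequency = 26/4 = 6.5 Hz.
B is below A, so f_B = 777.1 − 6.5 = 770.6 Hz.
C is below B, so f_C = 770.6 − 7.2 = 763.4 Hz.

763.4 Hz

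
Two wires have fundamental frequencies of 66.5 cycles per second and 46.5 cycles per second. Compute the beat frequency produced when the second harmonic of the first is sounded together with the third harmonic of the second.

Second harmonic of the first: 2·66.5 = 133.0 Hz.
Third harmonic of the second: 3·46.5 = 139.5 Hz.
f_beat = |133.0 − 139.5| = 6.5 Hz.

6.5 Hz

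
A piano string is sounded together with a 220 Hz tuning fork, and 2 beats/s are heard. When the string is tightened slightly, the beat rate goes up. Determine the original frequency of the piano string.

222 Hz

|f − 220| = 2, so the piano string was at either 218 Hz or 222 Hz.
Increasing tension raises a string's frequency; the adjustment raises the piano string's frequency.
The beat rate rose, so the adjustment moved the piano string further from 220 Hz — it was already above the reference.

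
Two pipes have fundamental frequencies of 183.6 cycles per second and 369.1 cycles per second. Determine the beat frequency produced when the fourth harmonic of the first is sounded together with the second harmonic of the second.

Fourth harmonic of the first: 4·183.6 = 734.4 Hz.
Second harmonic of the second: 2·369.1 = 738.2 Hz.
f_beat = |734.4 − 738.2| = 3.8 Hz.

3.8 Hz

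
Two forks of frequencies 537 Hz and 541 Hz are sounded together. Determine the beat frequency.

4 Hz

Beats arise from superposition of two nearby frequencies; the beat rate is |f₁ − f₂|.
|537 − 541| = 4 Hz.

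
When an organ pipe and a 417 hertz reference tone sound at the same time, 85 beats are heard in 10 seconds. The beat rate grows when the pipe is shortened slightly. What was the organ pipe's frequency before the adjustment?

Beat frequency = 85/10 = 8.5 Hz.
|f − 417| = 8.5, so the organ pipe was at either 408.5 Hz or 425.5 Hz.
A shorter pipe has a higher fundamental; the adjustment raises the organ pipe's frequency.
The beat rate rose, so the adjustment moved the organ pipe further from 417 Hz — it was already above the reference.

425.5 Hz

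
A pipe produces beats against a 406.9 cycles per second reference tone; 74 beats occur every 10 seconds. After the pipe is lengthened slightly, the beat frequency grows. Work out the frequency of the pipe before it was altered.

Beat frequency = 74/10 = 7.4 Hz.
|f − 406.9| = 7.4, so the pipe was at either 399.5 Hz or 414.3 Hz.
A longer pipe has a lower fundamental; the adjustment lowers the pipe's frequency.
The beat rate rose, so the adjustment moved the pipe further from 406.9 Hz — it was already below the reference.

399.5 Hz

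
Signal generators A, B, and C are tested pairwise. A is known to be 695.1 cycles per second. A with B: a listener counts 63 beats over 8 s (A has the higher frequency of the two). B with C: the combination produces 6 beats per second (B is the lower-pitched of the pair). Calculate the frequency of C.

A–B: Beat frequency = 63/8 = 7.875 Hz.
B is below A, so f_B = 695.1 − 7.875 = 687.225 Hz.
C is above B, so f_C = 687.225 + 6 = 693.225 Hz.

693.225 Hz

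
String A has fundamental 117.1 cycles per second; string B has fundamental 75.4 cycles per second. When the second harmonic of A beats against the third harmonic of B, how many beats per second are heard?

Second harmonic of the first: 2·117.1 = 234.2 Hz.
Third harmonic of the second: 3·75.4 = 226.2 Hz.
f_beat = |234.2 − 226.2| = 8.0 Hz.

8.0 Hz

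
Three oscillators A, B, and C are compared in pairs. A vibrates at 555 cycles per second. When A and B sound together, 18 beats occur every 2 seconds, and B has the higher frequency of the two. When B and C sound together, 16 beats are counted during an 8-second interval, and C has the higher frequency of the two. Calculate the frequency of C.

566 Hz

A–B: Beat frequency = 18/2 = 9 Hz.
B is above A, so f_B = 555 + 9 = 564 Hz.
B–C: Beat frequency = 16/8 = 2 Hz.
C is above B, so f_C = 564 + 2 = 566 Hz.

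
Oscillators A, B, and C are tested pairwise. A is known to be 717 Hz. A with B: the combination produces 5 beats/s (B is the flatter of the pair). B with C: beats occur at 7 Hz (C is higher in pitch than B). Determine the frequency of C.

B is below A, so f_B = 717 − 5 = 712 Hz.
C is above B, so f_C = 712 + 7 = 719 Hz.

719 Hz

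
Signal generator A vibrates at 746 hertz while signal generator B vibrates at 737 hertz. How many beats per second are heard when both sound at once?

9 Hz

Beats arise from superposition of two nearby frequencies; the beat rate is |f₁ − f₂|.
|746 − 737| = 9 Hz.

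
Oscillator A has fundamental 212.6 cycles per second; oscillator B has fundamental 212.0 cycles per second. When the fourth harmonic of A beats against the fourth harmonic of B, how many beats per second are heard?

Fourth harmonic of the first: 4·212.6 = 850.4 Hz.
Fourth harmonic of the second: 4·212.0 = 848.0 Hz.
f_beat = |850.4 − 848.0| = 2.4 Hz.

2.4 Hz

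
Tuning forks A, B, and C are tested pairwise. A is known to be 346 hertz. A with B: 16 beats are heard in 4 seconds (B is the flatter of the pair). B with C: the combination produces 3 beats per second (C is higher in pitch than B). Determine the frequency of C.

A–B: Beat frequency = 16/4 = 4 Hz.
B is below A, so f_B = 346 − 4 = 342 Hz.
C is above B, so f_C = 342 + 3 = 345 Hz.

345 Hz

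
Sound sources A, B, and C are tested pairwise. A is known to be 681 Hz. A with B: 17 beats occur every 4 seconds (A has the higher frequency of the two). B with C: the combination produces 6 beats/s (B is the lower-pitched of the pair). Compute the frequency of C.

A–B: Beat frequency = 17/4 = 4.25 Hz.
B is below A, so f_B = 681 − 4.25 = 676.75 Hz.
C is above B, so f_C = 676.75 + 6 = 682.75 Hz.

682.75 Hz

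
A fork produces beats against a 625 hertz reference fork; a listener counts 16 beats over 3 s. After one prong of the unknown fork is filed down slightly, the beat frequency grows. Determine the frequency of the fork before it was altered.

Beat frequency = 16/3 = 5.3333 Hz.
|f − 625| = 5.3333, so the fork was at either 619.6667 Hz or 630.3333 Hz.
Filing a prong removes mass and raises the fork's frequency; the adjustment raises the fork's frequency.
The beat rate rose, so the adjustment moved the fork further from 625 Hz — it was already above the reference.

630.3333 Hz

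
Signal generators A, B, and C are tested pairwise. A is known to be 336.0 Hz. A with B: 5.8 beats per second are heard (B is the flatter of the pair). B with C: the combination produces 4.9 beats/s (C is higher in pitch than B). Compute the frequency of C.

335.1 Hz

B is below A, so f_B = 336.0 − 5.8 = 330.2 Hz.
C is above B, so f_C = 330.2 + 4.9 = 335.1 Hz.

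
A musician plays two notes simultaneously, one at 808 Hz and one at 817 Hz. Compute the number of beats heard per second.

f_beat = |f₁ − f₂|.
|808 − 817| = 9 Hz.

9 Hz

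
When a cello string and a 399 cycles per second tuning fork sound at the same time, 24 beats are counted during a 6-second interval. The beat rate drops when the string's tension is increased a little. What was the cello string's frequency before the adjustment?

395 Hz

Beat frequency = 24/6 = 4 Hz.
|f − 399| = 4, so the cello string was at either 395 Hz or 403 Hz.
Higher tension means higher frequency; the adjustment raises the cello string's frequency.
The beat rate fell, so the adjustment moved the cello string toward 399 Hz — it must have started below the reference.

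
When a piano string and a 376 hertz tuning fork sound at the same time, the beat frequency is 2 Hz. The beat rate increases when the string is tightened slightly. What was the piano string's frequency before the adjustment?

|f − 376| = 2, so the piano string was at either 374 Hz or 378 Hz.
Increasing tension raises a string's frequency; the adjustment raises the piano string's frequency.
The beat rate rose, so the adjustment moved the piano string further from 376 Hz — it was already above the reference.

378 Hz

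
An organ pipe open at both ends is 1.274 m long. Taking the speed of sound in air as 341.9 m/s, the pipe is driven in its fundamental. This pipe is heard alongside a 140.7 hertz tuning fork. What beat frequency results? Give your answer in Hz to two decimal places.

6.52 Hz

Open pipe: f_n = n·v/(2L) = 1·341.9/(2·1.274) = 134.1837 Hz.
f_beat = |134.1837 − 140.7| = 6.52 Hz.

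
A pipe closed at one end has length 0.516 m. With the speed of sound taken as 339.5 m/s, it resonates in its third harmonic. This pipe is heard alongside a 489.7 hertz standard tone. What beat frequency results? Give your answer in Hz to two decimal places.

Closed pipe (odd harmonics): f_n = n·v/(4L) = 3·339.5/(4·0.516) = 493.4593 Hz.
f_beat = |493.4593 − 489.7| = 3.76 Hz.

3.76 Hz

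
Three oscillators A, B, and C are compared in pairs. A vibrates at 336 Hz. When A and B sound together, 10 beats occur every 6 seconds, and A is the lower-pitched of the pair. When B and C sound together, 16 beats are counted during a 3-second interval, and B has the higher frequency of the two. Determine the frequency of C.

332.3333 Hz

A–B: Beat frequency = 10/6 = 1.6667 Hz.
B is above A, so f_B = 336 + 1.6667 = 337.6667 Hz.
B–C: Beat frequency = 16/3 = 5.3333 Hz.
C is below B, so f_C = 337.6667 − 5.3333 = 332.3333 Hz.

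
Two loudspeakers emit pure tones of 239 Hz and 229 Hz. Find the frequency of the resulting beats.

10 Hz

The beat frequency equals the magnitude of the frequency difference.
|239 − 229| = 10 Hz.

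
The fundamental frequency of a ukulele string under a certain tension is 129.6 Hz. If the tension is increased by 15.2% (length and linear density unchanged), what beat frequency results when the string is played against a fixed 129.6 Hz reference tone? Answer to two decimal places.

9.50 Hz

For a string, f ∝ √T, so the new frequency is 129.6·√1.152 = 139.1013 Hz.
f_beat = |139.1013 − 129.6| = 9.50 Hz.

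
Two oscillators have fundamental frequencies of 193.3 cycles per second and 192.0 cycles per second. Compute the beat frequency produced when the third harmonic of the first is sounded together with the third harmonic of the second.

3.9 Hz

Third harmonic of the first: 3·193.3 = 579.9 Hz.
Third harmonic of the second: 3·192.0 = 576.0 Hz.
f_beat = |579.9 − 576.0| = 3.9 Hz.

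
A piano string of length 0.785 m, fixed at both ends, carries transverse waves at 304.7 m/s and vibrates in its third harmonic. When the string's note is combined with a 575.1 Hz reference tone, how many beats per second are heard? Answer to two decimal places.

7.13 Hz

For a string fixed at both ends, f_n = n·v/(2L) = 3·304.7/(2·0.785) = 582.2293 Hz.
f_beat = |582.2293 − 575.1| = 7.13 Hz.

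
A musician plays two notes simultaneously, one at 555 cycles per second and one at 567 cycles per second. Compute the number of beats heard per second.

12 Hz

The beat frequency equals the magnitude of the frequency difference.
|555 − 567| = 12 Hz.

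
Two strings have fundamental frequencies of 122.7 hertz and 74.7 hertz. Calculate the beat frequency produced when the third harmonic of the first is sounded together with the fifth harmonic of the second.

Third harmonic of the first: 3·122.7 = 368.1 Hz.
Fifth harmonic of the second: 5·74.7 = 373.5 Hz.
f_beat = |368.1 − 373.5| = 5.4 Hz.

5.4 Hz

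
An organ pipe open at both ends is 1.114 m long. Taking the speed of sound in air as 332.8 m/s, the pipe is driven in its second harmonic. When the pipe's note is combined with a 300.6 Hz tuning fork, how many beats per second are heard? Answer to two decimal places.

Open pipe: f_n = n·v/(2L) = 2·332.8/(2·1.114) = 298.7433 Hz.
f_beat = |298.7433 − 300.6| = 1.86 Hz.

1.86 Hz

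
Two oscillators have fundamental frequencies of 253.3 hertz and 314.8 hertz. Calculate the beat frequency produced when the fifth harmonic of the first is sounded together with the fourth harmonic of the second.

7.3 Hz

Fifth harmonic of the first: 5·253.3 = 1266.5 Hz.
Fourth harmonic of the second: 4·314.8 = 1259.2 Hz.
f_beat = |1266.5 − 1259.2| = 7.3 Hz.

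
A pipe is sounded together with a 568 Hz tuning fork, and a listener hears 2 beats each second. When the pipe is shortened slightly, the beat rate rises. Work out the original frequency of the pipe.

|f − 568| = 2, so the pipe was at either 566 Hz or 570 Hz.
A shorter pipe has a higher fundamental; the adjustment raises the pipe's frequency.
The beat rate rose, so the adjustment moved the pipe further from 568 Hz — it was already above the reference.

570 Hz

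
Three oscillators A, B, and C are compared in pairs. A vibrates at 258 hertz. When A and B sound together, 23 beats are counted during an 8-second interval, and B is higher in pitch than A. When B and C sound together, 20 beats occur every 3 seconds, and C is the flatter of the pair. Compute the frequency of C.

254.2083 Hz

A–B: Beat frequency = 23/8 = 2.875 Hz.
B is above A, so f_B = 258 + 2.875 = 260.875 Hz.
B–C: Beat frequency = 20/3 = 6.6667 Hz.
C is below B, so f_C = 260.875 − 6.6667 = 254.2083 Hz.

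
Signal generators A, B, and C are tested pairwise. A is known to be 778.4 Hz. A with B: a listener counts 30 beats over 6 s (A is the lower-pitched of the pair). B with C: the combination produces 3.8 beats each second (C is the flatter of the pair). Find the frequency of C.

A–B: Beat frequency = 30/6 = 5 Hz.
B is above A, so f_B = 778.4 + 5 = 783.4 Hz.
C is below B, so f_C = 783.4 − 3.8 = 779.6 Hz.

779.6 Hz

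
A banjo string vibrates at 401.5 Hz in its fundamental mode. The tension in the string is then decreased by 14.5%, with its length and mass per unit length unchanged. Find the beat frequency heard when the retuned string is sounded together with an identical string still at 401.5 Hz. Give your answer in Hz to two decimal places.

For a string, f ∝ √T, so the new frequency is 401.5·√0.855 = 371.2518 Hz.
f_beat = |371.2518 − 401.5| = 30.25 Hz.

30.25 Hz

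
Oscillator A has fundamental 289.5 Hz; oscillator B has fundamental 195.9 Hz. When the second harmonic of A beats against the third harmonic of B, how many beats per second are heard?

8.7 Hz

Second harmonic of the first: 2·289.5 = 579.0 Hz.
Third harmonic of the second: 3·195.9 = 587.7 Hz.
f_beat = |579.0 − 587.7| = 8.7 Hz.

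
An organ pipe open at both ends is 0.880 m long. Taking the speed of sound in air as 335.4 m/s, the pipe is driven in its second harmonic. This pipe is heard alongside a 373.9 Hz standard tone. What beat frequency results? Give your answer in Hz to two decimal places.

7.24 Hz

Open pipe: f_n = n·v/(2L) = 2·335.4/(2·0.880) = 381.1364 Hz.
f_beat = |381.1364 − 373.9| = 7.24 Hz.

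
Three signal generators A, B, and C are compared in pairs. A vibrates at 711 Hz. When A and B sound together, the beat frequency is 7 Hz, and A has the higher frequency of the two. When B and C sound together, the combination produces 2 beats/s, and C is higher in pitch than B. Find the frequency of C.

B is below A, so f_B = 711 − 7 = 704 Hz.
C is above B, so f_C = 704 + 2 = 706 Hz.

706 Hz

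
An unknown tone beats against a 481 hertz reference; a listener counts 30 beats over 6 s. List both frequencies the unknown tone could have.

Beat frequency = 30/6 = 5 Hz.
|f − 481| = 5, so f = 481 ± 5.

476 Hz or 486 Hz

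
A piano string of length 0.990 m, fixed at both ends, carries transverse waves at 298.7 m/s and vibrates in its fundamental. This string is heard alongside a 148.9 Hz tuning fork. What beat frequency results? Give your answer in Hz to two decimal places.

1.96 Hz

For a string fixed at both ends, f_n = n·v/(2L) = 1·298.7/(2·0.990) = 150.8586 Hz.
f_beat = |150.8586 − 148.9| = 1.96 Hz.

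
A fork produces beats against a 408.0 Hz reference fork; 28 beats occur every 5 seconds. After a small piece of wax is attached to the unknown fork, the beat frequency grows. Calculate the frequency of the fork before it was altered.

402.4 Hz

Beat frequency = 28/5 = 5.6 Hz.
|f − 408.0| = 5.6, so the fork was at either 402.4 Hz or 413.6 Hz.
Loading a fork with wax lowers its frequency; the adjustment lowers the fork's frequency.
The beat rate rose, so the adjustment moved the fork further from 408.0 Hz — it was already below the reference.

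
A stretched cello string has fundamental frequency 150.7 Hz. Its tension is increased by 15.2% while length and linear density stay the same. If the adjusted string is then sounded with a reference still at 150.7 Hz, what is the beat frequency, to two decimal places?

For a string, f ∝ √T, so the new frequency is 150.7·√1.152 = 161.7482 Hz.
f_beat = |161.7482 − 150.7| = 11.05 Hz.

11.05 Hz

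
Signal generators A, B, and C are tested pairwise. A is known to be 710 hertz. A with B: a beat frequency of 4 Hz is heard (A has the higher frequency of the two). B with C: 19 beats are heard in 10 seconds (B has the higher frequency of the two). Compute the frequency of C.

B is below A, so f_B = 710 − 4 = 706 Hz.
B–C: Beat frequency = 19/10 = 1.9 Hz.
C is below B, so f_C = 706 − 1.9 = 704.1 Hz.

704.1 Hz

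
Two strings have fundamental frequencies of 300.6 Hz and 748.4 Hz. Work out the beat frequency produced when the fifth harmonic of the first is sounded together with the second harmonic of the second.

6.2 Hz

Fifth harmonic of the first: 5·300.6 = 1503.0 Hz.
Second harmonic of the second: 2·748.4 = 1496.8 Hz.
f_beat = |1503.0 − 1496.8| = 6.2 Hz.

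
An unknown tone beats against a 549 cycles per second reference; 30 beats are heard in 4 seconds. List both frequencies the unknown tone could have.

541.5 Hz or 556.5 Hz

Beat frequency = 30/4 = 7.5 Hz.
|f − 549| = 7.5, so f = 549 ± 7.5.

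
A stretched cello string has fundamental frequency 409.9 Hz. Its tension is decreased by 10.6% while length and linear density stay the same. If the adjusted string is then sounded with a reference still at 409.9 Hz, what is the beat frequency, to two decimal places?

22.33 Hz

For a string, f ∝ √T, so the new frequency is 409.9·√0.894 = 387.5669 Hz.
f_beat = |387.5669 − 409.9| = 22.33 Hz.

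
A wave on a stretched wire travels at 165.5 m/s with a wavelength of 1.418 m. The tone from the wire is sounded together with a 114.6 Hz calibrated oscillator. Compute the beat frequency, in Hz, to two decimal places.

Source frequency f = v/λ = 165.5/1.418 = 116.7137 Hz.
f_beat = |116.7137 − 114.6| = 2.11 Hz.

2.11 Hz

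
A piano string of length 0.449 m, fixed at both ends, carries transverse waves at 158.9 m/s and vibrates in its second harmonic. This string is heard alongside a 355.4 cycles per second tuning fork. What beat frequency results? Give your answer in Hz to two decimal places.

1.50 Hz

For a string fixed at both ends, f_n = n·v/(2L) = 2·158.9/(2·0.449) = 353.8976 Hz.
f_beat = |353.8976 − 355.4| = 1.50 Hz.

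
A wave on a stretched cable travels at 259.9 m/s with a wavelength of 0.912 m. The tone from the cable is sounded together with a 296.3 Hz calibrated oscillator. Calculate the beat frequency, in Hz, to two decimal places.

Source frequency f = v/λ = 259.9/0.912 = 284.9781 Hz.
f_beat = |284.9781 − 296.3| = 11.32 Hz.

11.32 Hz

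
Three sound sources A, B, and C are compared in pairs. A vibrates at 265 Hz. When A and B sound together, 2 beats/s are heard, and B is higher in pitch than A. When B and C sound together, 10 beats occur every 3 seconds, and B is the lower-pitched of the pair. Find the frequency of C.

B is above A, so f_B = 265 + 2 = 267 Hz.
B–C: Beat frequency = 10/3 = 3.3333 Hz.
C is above B, so f_C = 267 + 3.3333 = 270.3333 Hz.

270.3333 Hz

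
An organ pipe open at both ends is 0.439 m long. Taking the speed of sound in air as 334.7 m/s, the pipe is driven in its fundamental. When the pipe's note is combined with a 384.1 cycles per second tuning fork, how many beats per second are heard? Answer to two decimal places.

Open pipe: f_n = n·v/(2L) = 1·334.7/(2·0.439) = 381.2073 Hz.
f_beat = |381.2073 − 384.1| = 2.89 Hz.

2.89 Hz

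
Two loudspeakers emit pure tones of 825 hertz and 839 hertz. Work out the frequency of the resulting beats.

14 Hz

f_beat = |f₁ − f₂|.
|825 − 839| = 14 Hz.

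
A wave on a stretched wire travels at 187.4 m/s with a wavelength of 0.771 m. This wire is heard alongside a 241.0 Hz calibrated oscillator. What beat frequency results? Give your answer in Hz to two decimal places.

2.06 Hz

Source frequency f = v/λ = 187.4/0.771 = 243.0610 Hz.
f_beat = |243.0610 − 241.0| = 2.06 Hz.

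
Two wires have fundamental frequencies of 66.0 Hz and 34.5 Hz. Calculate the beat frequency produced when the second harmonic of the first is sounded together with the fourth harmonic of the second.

Second harmonic of the first: 2·66.0 = 132.0 Hz.
Fourth harmonic of the second: 4·34.5 = 138.0 Hz.
f_beat = |132.0 − 138.0| = 6.0 Hz.

6.0 Hz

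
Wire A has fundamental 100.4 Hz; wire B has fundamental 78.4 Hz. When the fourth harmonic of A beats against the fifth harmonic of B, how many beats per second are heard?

9.6 Hz

Fourth harmonic of the first: 4·100.4 = 401.6 Hz.
Fifth harmonic of the second: 5·78.4 = 392.0 Hz.
f_beat = |401.6 − 392.0| = 9.6 Hz.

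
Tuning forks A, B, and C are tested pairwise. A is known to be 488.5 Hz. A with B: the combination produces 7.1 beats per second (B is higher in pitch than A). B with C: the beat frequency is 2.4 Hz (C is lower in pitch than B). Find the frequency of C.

B is above A, so f_B = 488.5 + 7.1 = 495.6 Hz.
C is below B, so f_C = 495.6 − 2.4 = 493.2 Hz.

493.2 Hz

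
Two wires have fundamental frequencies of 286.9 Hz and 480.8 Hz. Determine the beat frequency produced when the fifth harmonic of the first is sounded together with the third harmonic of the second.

Fifth harmonic of the first: 5·286.9 = 1434.5 Hz.
Third harmonic of the second: 3·480.8 = 1442.4 Hz.
f_beat = |1434.5 − 1442.4| = 7.9 Hz.

7.9 Hz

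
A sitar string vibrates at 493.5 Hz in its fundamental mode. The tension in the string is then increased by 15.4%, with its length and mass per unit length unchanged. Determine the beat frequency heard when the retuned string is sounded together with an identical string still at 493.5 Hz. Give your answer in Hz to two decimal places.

For a string, f ∝ √T, so the new frequency is 493.5·√1.154 = 530.1394 Hz.
f_beat = |530.1394 − 493.5| = 36.64 Hz.

36.64 Hz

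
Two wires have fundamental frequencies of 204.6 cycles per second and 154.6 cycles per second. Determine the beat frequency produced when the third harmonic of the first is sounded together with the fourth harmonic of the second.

4.6 Hz

Third harmonic of the first: 3·204.6 = 613.8 Hz.
Fourth harmonic of the second: 4·154.6 = 618.4 Hz.
f_beat = |613.8 − 618.4| = 4.6 Hz.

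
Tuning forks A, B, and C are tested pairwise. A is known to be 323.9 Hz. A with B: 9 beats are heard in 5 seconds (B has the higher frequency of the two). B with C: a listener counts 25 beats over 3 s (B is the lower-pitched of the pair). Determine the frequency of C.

334.0333 Hz

A–B: Beat frequency = 9/5 = 1.8 Hz.
B is above A, so f_B = 323.9 + 1.8 = 325.7 Hz.
B–C: Beat frequency = 25/3 = 8.3333 Hz.
C is above B, so f_C = 325.7 + 8.3333 = 334.0333 Hz.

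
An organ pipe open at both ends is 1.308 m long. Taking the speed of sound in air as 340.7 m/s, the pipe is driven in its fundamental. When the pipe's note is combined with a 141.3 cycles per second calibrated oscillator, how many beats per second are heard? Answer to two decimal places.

11.06 Hz

Open pipe: f_n = n·v/(2L) = 1·340.7/(2·1.308) = 130.2370 Hz.
f_beat = |130.2370 − 141.3| = 11.06 Hz.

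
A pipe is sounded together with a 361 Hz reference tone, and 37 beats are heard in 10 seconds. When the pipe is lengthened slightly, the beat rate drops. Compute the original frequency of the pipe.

Beat frequency = 37/10 = 3.7 Hz.
|f − 361| = 3.7, so the pipe was at either 357.3 Hz or 364.7 Hz.
A longer pipe has a lower fundamental; the adjustment lowers the pipe's frequency.
The beat rate fell, so the adjustment moved the pipe toward 361 Hz — it must have started above the reference.

364.7 Hz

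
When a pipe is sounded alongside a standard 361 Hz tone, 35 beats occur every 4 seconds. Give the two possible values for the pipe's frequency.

352.25 Hz or 369.75 Hz

Beat frequency = 35/4 = 8.75 Hz.
|f − 361| = 8.75, so f = 361 ± 8.75.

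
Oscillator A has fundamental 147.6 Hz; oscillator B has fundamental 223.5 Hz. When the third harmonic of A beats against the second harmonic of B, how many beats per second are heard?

Third harmonic of the first: 3·147.6 = 442.8 Hz.
Second harmonic of the second: 2·223.5 = 447.0 Hz.
f_beat = |442.8 − 447.0| = 4.2 Hz.

4.2 Hz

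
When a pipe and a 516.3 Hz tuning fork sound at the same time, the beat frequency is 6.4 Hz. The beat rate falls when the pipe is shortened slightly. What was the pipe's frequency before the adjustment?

|f − 516.3| = 6.4, so the pipe was at either 509.9 Hz or 522.7 Hz.
A shorter pipe has a higher fundamental; the adjustment raises the pipe's frequency.
The beat rate fell, so the adjustment moved the pipe toward 516.3 Hz — it must have started below the reference.

509.9 Hz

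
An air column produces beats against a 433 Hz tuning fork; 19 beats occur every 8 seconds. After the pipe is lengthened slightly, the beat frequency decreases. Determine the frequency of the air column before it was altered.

435.375 Hz

Beat frequency = 19/8 = 2.375 Hz.
|f − 433| = 2.375, so the air column was at either 430.625 Hz or 435.375 Hz.
A longer pipe has a lower fundamental; the adjustment lowers the air column's frequency.
The beat rate fell, so the adjustment moved the air column toward 433 Hz — it must have started above the reference.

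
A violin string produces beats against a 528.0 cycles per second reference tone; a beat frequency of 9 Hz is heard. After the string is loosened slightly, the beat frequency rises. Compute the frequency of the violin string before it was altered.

519 Hz

|f − 528.0| = 9, so the violin string was at either 519 Hz or 537 Hz.
Reducing tension lowers a string's frequency; the adjustment lowers the violin string's frequency.
The beat rate rose, so the adjustment moved the violin string further from 528.0 Hz — it was already below the reference.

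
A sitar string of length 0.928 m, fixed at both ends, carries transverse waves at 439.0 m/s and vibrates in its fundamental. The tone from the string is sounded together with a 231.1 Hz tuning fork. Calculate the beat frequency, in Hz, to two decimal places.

For a string fixed at both ends, f_n = n·v/(2L) = 1·439.0/(2·0.928) = 236.5302 Hz.
f_beat = |236.5302 − 231.1| = 5.43 Hz.

5.43 Hz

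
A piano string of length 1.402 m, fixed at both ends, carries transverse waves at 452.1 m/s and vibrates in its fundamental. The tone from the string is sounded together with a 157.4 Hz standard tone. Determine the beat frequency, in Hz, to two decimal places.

3.83 Hz

For a string fixed at both ends, f_n = n·v/(2L) = 1·452.1/(2·1.402) = 161.2340 Hz.
f_beat = |161.2340 − 157.4| = 3.83 Hz.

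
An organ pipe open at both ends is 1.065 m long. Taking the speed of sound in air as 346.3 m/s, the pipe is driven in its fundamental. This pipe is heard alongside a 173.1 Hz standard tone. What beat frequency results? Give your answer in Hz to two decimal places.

10.52 Hz

Open pipe: f_n = n·v/(2L) = 1·346.3/(2·1.065) = 162.5822 Hz.
f_beat = |162.5822 − 173.1| = 10.52 Hz.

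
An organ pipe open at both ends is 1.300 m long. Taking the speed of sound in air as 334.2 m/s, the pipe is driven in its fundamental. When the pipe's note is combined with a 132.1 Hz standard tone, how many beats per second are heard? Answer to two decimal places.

Open pipe: f_n = n·v/(2L) = 1·334.2/(2·1.300) = 128.5385 Hz.
f_beat = |128.5385 − 132.1| = 3.56 Hz.

3.56 Hz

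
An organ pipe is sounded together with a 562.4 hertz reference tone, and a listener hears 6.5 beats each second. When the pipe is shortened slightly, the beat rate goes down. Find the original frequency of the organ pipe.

|f − 562.4| = 6.5, so the organ pipe was at either 555.9 Hz or 568.9 Hz.
A shorter pipe has a higher fundamental; the adjustment raises the organ pipe's frequency.
The beat rate fell, so the adjustment moved the organ pipe toward 562.4 Hz — it must have started below the reference.

555.9 Hz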